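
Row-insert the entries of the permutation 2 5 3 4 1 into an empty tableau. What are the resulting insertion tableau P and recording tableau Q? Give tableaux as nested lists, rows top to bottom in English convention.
Insert each entry of the permutation into P by Schensted row insertion, recording in Q the position of each new cell.

Insert 2: appended to row 1. P = [[2]].
Insert 5: appended to row 1. P = [[2, 5]].
Insert 3: 3 bumps 5 from row 1; 5 starts row 2. P = [[2, 3], [5]].
Insert 4: appended to row 1. P = [[2, 3, 4], [5]].
Insert 1: 1 bumps 2 from row 1; 2 bumps 5 from row 2; 5 starts row 3. P = [[1, 3, 4], [2], [5]].

So P = [[1, 3, 4], [2], [5]], Q = [[1, 2, 4], [3], [5]].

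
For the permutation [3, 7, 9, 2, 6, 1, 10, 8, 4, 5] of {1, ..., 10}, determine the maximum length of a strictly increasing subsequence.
4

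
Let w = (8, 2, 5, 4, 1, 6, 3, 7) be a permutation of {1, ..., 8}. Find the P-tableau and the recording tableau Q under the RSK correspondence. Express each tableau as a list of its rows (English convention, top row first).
Insert each entry of the permutation into P by Schensted row insertion, recording in Q the position of each new cell.

After inserting 8: P = [[8]].
After inserting 2: P = [[2], [8]].
After inserting 5: P = [[2, 5], [8]].
After inserting 4: P = [[2, 4], [5], [8]].
After inserting 1: P = [[1, 4], [2], [5], [8]].
After inserting 6: P = [[1, 4, 6], [2], [5], [8]].
After inserting 3: P = [[1, 3, 6], [2, 4], [5], [8]].
After inserting 7: P = [[1, 3, 6, 7], [2, 4], [5], [8]].

So P = [[1, 3, 6, 7], [2, 4], [5], [8]], Q = [[1, 3, 6, 8], [2, 7], [4], [5]].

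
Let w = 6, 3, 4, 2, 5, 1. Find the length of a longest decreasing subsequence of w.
4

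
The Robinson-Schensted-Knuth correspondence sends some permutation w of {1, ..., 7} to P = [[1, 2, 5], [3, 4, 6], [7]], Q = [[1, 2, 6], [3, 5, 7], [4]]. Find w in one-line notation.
3 7 4 1 2 6 5

Reverse RSK: for i = n, n-1, ..., 1, locate i in Q, remove the corresponding corner cell from P, and reverse-bump its entry up through P; the value ejected from row 1 is w(i).

So w = 3 7 4 1 2 6 5.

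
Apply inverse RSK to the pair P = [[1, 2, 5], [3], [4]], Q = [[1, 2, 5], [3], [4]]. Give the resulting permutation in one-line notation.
1 4 3 2 5

Reverse the RSK construction: for i from n down to 1, find the cell of Q containing i, remove the entry at that cell from P, and reverse-bump it up through P; the value ejected from row 1 is w(i).

Step i=5: Q has 5 at row 1, column 3; remove that cell from P, ejecting 5. So w(5) = 5. P is now [[1, 2], [3], [4]].
Step i=4: Q has 4 at row 3, column 1; remove 4 from row 3 of P and reverse-bump: 4 enters row 2 and ejects 3; 3 enters row 1 and ejects 2. So w(4) = 2. P is now [[1, 3], [4]].
Step i=3: Q has 3 at row 2, column 1; remove 4 from row 2 of P and reverse-bump: 4 enters row 1 and ejects 3. So w(3) = 3. P is now [[1, 4]].
Step i=2: Q has 2 at row 1, column 2; remove that cell from P, ejecting 4. So w(2) = 4. P is now [[1]].
Step i=1: Q has 1 at row 1, column 1; remove that cell from P, ejecting 1. So w(1) = 1. P is now [].

So w = 1 4 3 2 5.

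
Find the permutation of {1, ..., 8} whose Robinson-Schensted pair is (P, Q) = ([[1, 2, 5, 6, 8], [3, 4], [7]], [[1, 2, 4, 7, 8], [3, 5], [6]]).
3 4 1 7 5 2 6 8

Reverse the RSK construction: for i from n down to 1, find the cell of Q containing i, remove the entry at that cell from P, and reverse-bump it up through P; the value ejected from row 1 is w(i).

Step i=8: Q has 8 at row 1, column 5; remove that cell from P, ejecting 8. So w(8) = 8. P is now [[1, 2, 5, 6], [3, 4], [7]].
Step i=7: Q has 7 at row 1, column 4; remove that cell from P, ejecting 6. So w(7) = 6. P is now [[1, 2, 5], [3, 4], [7]].
Step i=6: Q has 6 at row 3, column 1; remove 7 from row 3 of P and reverse-bump: 7 enters row 2 and ejects 4; 4 enters row 1 and ejects 2. So w(6) = 2. P is now [[1, 4, 5], [3, 7]].
Step i=5: Q has 5 at row 2, column 2; remove 7 from row 2 of P and reverse-bump: 7 enters row 1 and ejects 5. So w(5) = 5. P is now [[1, 4, 7], [3]].
Step i=4: Q has 4 at row 1, column 3; remove that cell from P, ejecting 7. So w(4) = 7. P is now [[1, 4], [3]].
Step i=3: Q has 3 at row 2, column 1; remove 3 from row 2 of P and reverse-bump: 3 enters row 1 and ejects 1. So w(3) = 1. P is now [[3, 4]].
Step i=2: Q has 2 at row 1, column 2; remove that cell from P, ejecting 4. So w(2) = 4. P is now [[3]].
Step i=1: Q has 1 at row 1, column 1; remove that cell from P, ejecting 3. So w(1) = 3. P is now [].

So w = 3 4 1 7 5 2 6 8.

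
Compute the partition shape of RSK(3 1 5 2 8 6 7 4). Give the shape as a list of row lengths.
Row-insert each entry into an empty tableau.

After inserting 3: P = [[3]].
After inserting 1: P = [[1], [3]].
After inserting 5: P = [[1, 5], [3]].
After inserting 2: P = [[1, 2], [3, 5]].
After inserting 8: P = [[1, 2, 8], [3, 5]].
After inserting 6: P = [[1, 2, 6], [3, 5, 8]].
After inserting 7: P = [[1, 2, 6, 7], [3, 5, 8]].
After inserting 4: P = [[1, 2, 4, 7], [3, 5, 6], [8]].

The final insertion tableau P = [[1, 2, 4, 7], [3, 5, 6], [8]] has shape [4, 3, 1].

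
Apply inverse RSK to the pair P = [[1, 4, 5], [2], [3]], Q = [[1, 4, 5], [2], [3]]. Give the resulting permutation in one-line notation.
Reverse the RSK construction: for i from n down to 1, find the cell of Q containing i, remove the entry at that cell from P, and reverse-bump it up through P; the value ejected from row 1 is w(i).

Step i=5: Q has 5 at row 1, column 3; remove that cell from P, ejecting 5. So w(5) = 5. P is now [[1, 4], [2], [3]].
Step i=4: Q has 4 at row 1, column 2; remove that cell from P, ejecting 4. So w(4) = 4. P is now [[1], [2], [3]].
Step i=3: Q has 3 at row 3, column 1; remove 3 from row 3 of P and reverse-bump: 3 enters row 2 and ejects 2; 2 enters row 1 and ejects 1. So w(3) = 1. P is now [[2], [3]].
Step i=2: Q has 2 at row 2, column 1; remove 3 from row 2 of P and reverse-bump: 3 enters row 1 and ejects 2. So w(2) = 2. P is now [[3]].
Step i=1: Q has 1 at row 1, column 1; remove that cell from P, ejecting 3. So w(1) = 3. P is now [].

So w = 3 2 1 4 5.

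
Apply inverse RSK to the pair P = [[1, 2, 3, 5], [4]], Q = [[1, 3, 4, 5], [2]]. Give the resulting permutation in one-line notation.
4 1 2 3 5

Reverse RSK: for i = n, n-1, ..., 1, locate i in Q, remove the corresponding corner cell from P, and reverse-bump its entry up through P; the value ejected from row 1 is w(i).

So w = 4 1 2 3 5.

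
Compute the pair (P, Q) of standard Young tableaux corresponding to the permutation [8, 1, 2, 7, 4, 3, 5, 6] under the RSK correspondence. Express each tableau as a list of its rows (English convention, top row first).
Insert each entry of the permutation into P by Schensted row insertion, recording in Q the position of each new cell.

After inserting 8: P = [[8]].
After inserting 1: P = [[1], [8]].
After inserting 2: P = [[1, 2], [8]].
After inserting 7: P = [[1, 2, 7], [8]].
After inserting 4: P = [[1, 2, 4], [7], [8]].
After inserting 3: P = [[1, 2, 3], [4], [7], [8]].
After inserting 5: P = [[1, 2, 3, 5], [4], [7], [8]].
After inserting 6: P = [[1, 2, 3, 5, 6], [4], [7], [8]].

So P = [[1, 2, 3, 5, 6], [4], [7], [8]], Q = [[1, 3, 4, 7, 8], [2], [5], [6]].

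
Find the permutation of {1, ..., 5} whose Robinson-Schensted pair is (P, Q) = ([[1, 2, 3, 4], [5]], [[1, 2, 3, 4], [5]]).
1 2 3 5 4

Reverse the RSK construction: for i from n down to 1, find the cell of Q containing i, remove the entry at that cell from P, and reverse-bump it up through P; the value ejected from row 1 is w(i).

Step i=5: Q has 5 at row 2, column 1; remove 5 from row 2 of P and reverse-bump: 5 enters row 1 and ejects 4. So w(5) = 4. P is now [[1, 2, 3, 5]].
Step i=4: Q has 4 at row 1, column 4; remove that cell from P, ejecting 5. So w(4) = 5. P is now [[1, 2, 3]].
Step i=3: Q has 3 at row 1, column 3; remove that cell from P, ejecting 3. So w(3) = 3. P is now [[1, 2]].
Step i=2: Q has 2 at row 1, column 2; remove that cell from P, ejecting 2. So w(2) = 2. P is now [[1]].
Step i=1: Q has 1 at row 1, column 1; remove that cell from P, ejecting 1. So w(1) = 1. P is now [].

So w = 1 2 3 5 4.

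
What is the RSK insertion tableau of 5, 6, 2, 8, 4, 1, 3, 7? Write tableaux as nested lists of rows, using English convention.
P = [[1, 3, 7], [2, 4, 8], [5, 6]]

Insert 5: appended to row 1. P = [[5]].
Insert 6: appended to row 1. P = [[5, 6]].
Insert 2: 2 bumps 5 from row 1; 5 starts row 2. P = [[2, 6], [5]].
Insert 8: appended to row 1. P = [[2, 6, 8], [5]].
Insert 4: 4 bumps 6 from row 1; 6 appends to row 2. P = [[2, 4, 8], [5, 6]].
Insert 1: 1 bumps 2 from row 1; 2 bumps 5 from row 2; 5 starts row 3. P = [[1, 4, 8], [2, 6], [5]].
Insert 3: 3 bumps 4 from row 1; 4 bumps 6 from row 2; 6 appends to row 3. P = [[1, 3, 8], [2, 4], [5, 6]].
Insert 7: 7 bumps 8 from row 1; 8 appends to row 2. P = [[1, 3, 7], [2, 4, 8], [5, 6]].

So P = [[1, 3, 7], [2, 4, 8], [5, 6]].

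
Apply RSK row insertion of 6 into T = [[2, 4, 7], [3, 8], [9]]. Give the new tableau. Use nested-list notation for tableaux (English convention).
In row 1, 6 replaces 7 (the leftmost entry greater than 6); 7 is bumped to row 2. In row 2, 7 replaces 8 (the leftmost entry greater than 7); 8 is bumped to row 3. In row 3, 8 replaces 9 (the leftmost entry greater than 8); 9 is bumped to row 4. 9 starts a new row 4. The new tableau is [[2, 4, 6], [3, 7], [8], [9]].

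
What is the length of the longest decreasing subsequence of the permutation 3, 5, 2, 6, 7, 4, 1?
3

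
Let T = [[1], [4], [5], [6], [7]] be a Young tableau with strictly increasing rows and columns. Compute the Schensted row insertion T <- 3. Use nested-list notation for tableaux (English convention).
3 is larger than every entry of row 1, so it is appended to row 1. The new tableau is [[1, 3], [4], [5], [6], [7]].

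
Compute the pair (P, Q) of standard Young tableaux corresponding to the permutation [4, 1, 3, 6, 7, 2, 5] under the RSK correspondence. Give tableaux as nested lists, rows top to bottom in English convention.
Insert each entry of the permutation into P by Schensted row insertion, recording in Q the position of each new cell.

After inserting 4: P = [[4]].
After inserting 1: P = [[1], [4]].
After inserting 3: P = [[1, 3], [4]].
After inserting 6: P = [[1, 3, 6], [4]].
After inserting 7: P = [[1, 3, 6, 7], [4]].
After inserting 2: P = [[1, 2, 6, 7], [3], [4]].
After inserting 5: P = [[1, 2, 5, 7], [3, 6], [4]].

So P = [[1, 2, 5, 7], [3, 6], [4]], Q = [[1, 3, 4, 5], [2, 7], [6]].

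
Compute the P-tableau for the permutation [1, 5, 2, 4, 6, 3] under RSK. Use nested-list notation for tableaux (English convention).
Insert 1: appended to row 1. P = [[1]].
Insert 5: appended to row 1. P = [[1, 5]].
Insert 2: 2 bumps 5 from row 1; 5 starts row 2. P = [[1, 2], [5]].
Insert 4: appended to row 1. P = [[1, 2, 4], [5]].
Insert 6: appended to row 1. P = [[1, 2, 4, 6], [5]].
Insert 3: 3 bumps 4 from row 1; 4 bumps 5 from row 2; 5 starts row 3. P = [[1, 2, 3, 6], [4], [5]].

So P = [[1, 2, 3, 6], [4], [5]].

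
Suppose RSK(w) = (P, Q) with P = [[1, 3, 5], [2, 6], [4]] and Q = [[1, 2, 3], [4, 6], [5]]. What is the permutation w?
2 4 6 3 1 5

Reverse the RSK construction: for i from n down to 1, find the cell of Q containing i, remove the entry at that cell from P, and reverse-bump it up through P; the value ejected from row 1 is w(i).

Step i=6: Q has 6 at row 2, column 2; remove 6 from row 2 of P and reverse-bump: 6 enters row 1 and ejects 5. So w(6) = 5. P is now [[1, 3, 6], [2], [4]].
Step i=5: Q has 5 at row 3, column 1; remove 4 from row 3 of P and reverse-bump: 4 enters row 2 and ejects 2; 2 enters row 1 and ejects 1. So w(5) = 1. P is now [[2, 3, 6], [4]].
Step i=4: Q has 4 at row 2, column 1; remove 4 from row 2 of P and reverse-bump: 4 enters row 1 and ejects 3. So w(4) = 3. P is now [[2, 4, 6]].
Step i=3: Q has 3 at row 1, column 3; remove that cell from P, ejecting 6. So w(3) = 6. P is now [[2, 4]].
Step i=2: Q has 2 at row 1, column 2; remove that cell from P, ejecting 4. So w(2) = 4. P is now [[2]].
Step i=1: Q has 1 at row 1, column 1; remove that cell from P, ejecting 2. So w(1) = 2. P is now [].

So w = 2 4 6 3 1 5.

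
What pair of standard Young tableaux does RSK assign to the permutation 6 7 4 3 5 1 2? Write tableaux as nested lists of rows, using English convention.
P = [[1, 2], [3, 5], [4, 7], [6]], Q = [[1, 2], [3, 5], [4, 7], [6]]

Insert each entry of the permutation into P by Schensted row insertion, recording in Q the position of each new cell.

Insert 6: appended to row 1. P = [[6]].
Insert 7: appended to row 1. P = [[6, 7]].
Insert 4: 4 bumps 6 from row 1; 6 starts row 2. P = [[4, 7], [6]].
Insert 3: 3 bumps 4 from row 1; 4 bumps 6 from row 2; 6 starts row 3. P = [[3, 7], [4], [6]].
Insert 5: 5 bumps 7 from row 1; 7 appends to row 2. P = [[3, 5], [4, 7], [6]].
Insert 1: 1 bumps 3 from row 1; 3 bumps 4 from row 2; 4 bumps 6 from row 3; 6 starts row 4. P = [[1, 5], [3, 7], [4], [6]].
Insert 2: 2 bumps 5 from row 1; 5 bumps 7 from row 2; 7 appends to row 3. P = [[1, 2], [3, 5], [4, 7], [6]].

So P = [[1, 2], [3, 5], [4, 7], [6]], Q = [[1, 2], [3, 5], [4, 7], [6]].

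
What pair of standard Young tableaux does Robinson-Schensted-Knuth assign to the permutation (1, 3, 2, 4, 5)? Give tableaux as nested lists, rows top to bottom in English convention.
P = [[1, 2, 4, 5], [3]], Q = [[1, 2, 4, 5], [3]]

Insert each entry of the permutation into P by Schensted row insertion, recording in Q the position of each new cell.

Insert 1: appended to row 1. P = [[1]].
Insert 3: appended to row 1. P = [[1, 3]].
Insert 2: 2 bumps 3 from row 1; 3 starts row 2. P = [[1, 2], [3]].
Insert 4: appended to row 1. P = [[1, 2, 4], [3]].
Insert 5: appended to row 1. P = [[1, 2, 4, 5], [3]].

So P = [[1, 2, 4, 5], [3]], Q = [[1, 2, 4, 5], [3]].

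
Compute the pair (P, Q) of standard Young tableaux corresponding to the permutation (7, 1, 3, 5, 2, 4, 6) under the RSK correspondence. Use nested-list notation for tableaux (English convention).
Insert each entry of the permutation into P by Schensted row insertion, recording in Q the position of each new cell.

Insert 7: appended to row 1. P = [[7]].
Insert 1: 1 bumps 7 from row 1; 7 starts row 2. P = [[1], [7]].
Insert 3: appended to row 1. P = [[1, 3], [7]].
Insert 5: appended to row 1. P = [[1, 3, 5], [7]].
Insert 2: 2 bumps 3 from row 1; 3 bumps 7 from row 2; 7 starts row 3. P = [[1, 2, 5], [3], [7]].
Insert 4: 4 bumps 5 from row 1; 5 appends to row 2. P = [[1, 2, 4], [3, 5], [7]].
Insert 6: appended to row 1. P = [[1, 2, 4, 6], [3, 5], [7]].

So P = [[1, 2, 4, 6], [3, 5], [7]], Q = [[1, 3, 4, 7], [2, 6], [5]].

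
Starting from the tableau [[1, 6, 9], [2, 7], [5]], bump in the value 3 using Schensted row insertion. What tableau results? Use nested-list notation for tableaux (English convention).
[[1, 3, 9], [2, 6], [5, 7]]

In row 1, 3 replaces 6 (the leftmost entry greater than 3); 6 is bumped to row 2. In row 2, 6 replaces 7 (the leftmost entry greater than 6); 7 is bumped to row 3. 7 is appended to row 3. The new tableau is [[1, 3, 9], [2, 6], [5, 7]].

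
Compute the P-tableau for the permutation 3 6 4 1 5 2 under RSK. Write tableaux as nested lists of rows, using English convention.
Insert 3: appended to row 1. P = [[3]].
Insert 6: appended to row 1. P = [[3, 6]].
Insert 4: 4 bumps 6 from row 1; 6 starts row 2. P = [[3, 4], [6]].
Insert 1: 1 bumps 3 from row 1; 3 bumps 6 from row 2; 6 starts row 3. P = [[1, 4], [3], [6]].
Insert 5: appended to row 1. P = [[1, 4, 5], [3], [6]].
Insert 2: 2 bumps 4 from row 1; 4 appends to row 2. P = [[1, 2, 5], [3, 4], [6]].

So P = [[1, 2, 5], [3, 4], [6]].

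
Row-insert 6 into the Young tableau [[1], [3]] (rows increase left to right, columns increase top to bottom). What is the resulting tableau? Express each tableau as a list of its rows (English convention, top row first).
[[1, 6], [3]]

6 is larger than every entry of row 1, so it is appended to row 1. The new tableau is [[1, 6], [3]].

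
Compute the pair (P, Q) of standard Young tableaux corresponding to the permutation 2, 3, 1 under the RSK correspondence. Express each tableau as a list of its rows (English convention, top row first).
P = [[1, 3], [2]], Q = [[1, 2], [3]]

Insert each entry of the permutation into P by Schensted row insertion, recording in Q the position of each new cell.

Insert 2: appended to row 1. P = [[2]].
Insert 3: appended to row 1. P = [[2, 3]].
Insert 1: 1 bumps 2 from row 1; 2 starts row 2. P = [[1, 3], [2]].

So P = [[1, 3], [2]], Q = [[1, 2], [3]].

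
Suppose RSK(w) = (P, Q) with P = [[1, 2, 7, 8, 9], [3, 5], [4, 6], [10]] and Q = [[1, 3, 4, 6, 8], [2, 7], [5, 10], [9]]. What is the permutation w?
10 4 6 7 3 8 5 9 1 2

Reverse the RSK construction: for i from n down to 1, find the cell of Q containing i, remove the entry at that cell from P, and reverse-bump it up through P; the value ejected from row 1 is w(i).

Step i=10: Q has 10 at row 3, column 2; remove 6 from row 3 of P and reverse-bump: 6 enters row 2 and ejects 5; 5 enters row 1 and ejects 2. So w(10) = 2. P is now [[1, 5, 7, 8, 9], [3, 6], [4], [10]].
Step i=9: Q has 9 at row 4, column 1; remove 10 from row 4 of P and reverse-bump: 10 enters row 3 and ejects 4; 4 enters row 2 and ejects 3; 3 enters row 1 and ejects 1. So w(9) = 1. P is now [[3, 5, 7, 8, 9], [4, 6], [10]].
Step i=8: Q has 8 at row 1, column 5; remove that cell from P, ejecting 9. So w(8) = 9. P is now [[3, 5, 7, 8], [4, 6], [10]].
Step i=7: Q has 7 at row 2, column 2; remove 6 from row 2 of P and reverse-bump: 6 enters row 1 and ejects 5. So w(7) = 5. P is now [[3, 6, 7, 8], [4], [10]].
Step i=6: Q has 6 at row 1, column 4; remove that cell from P, ejecting 8. So w(6) = 8. P is now [[3, 6, 7], [4], [10]].
Step i=5: Q has 5 at row 3, column 1; remove 10 from row 3 of P and reverse-bump: 10 enters row 2 and ejects 4; 4 enters row 1 and ejects 3. So w(5) = 3. P is now [[4, 6, 7], [10]].
Step i=4: Q has 4 at row 1, column 3; remove that cell from P, ejecting 7. So w(4) = 7. P is now [[4, 6], [10]].
Step i=3: Q has 3 at row 1, column 2; remove that cell from P, ejecting 6. So w(3) = 6. P is now [[4], [10]].
Step i=2: Q has 2 at row 2, column 1; remove 10 from row 2 of P and reverse-bump: 10 enters row 1 and ejects 4. So w(2) = 4. P is now [[10]].
Step i=1: Q has 1 at row 1, column 1; remove that cell from P, ejecting 10. So w(1) = 10. P is now [].

So w = 10 4 6 7 3 8 5 9 1 2.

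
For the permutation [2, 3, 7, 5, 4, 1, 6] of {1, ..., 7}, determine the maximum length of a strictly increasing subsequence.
4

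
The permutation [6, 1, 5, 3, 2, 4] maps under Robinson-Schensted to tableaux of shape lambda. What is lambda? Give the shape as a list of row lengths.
[3, 1, 1, 1]

Row-insert each entry into an empty tableau.

After inserting 6: P = [[6]].
After inserting 1: P = [[1], [6]].
After inserting 5: P = [[1, 5], [6]].
After inserting 3: P = [[1, 3], [5], [6]].
After inserting 2: P = [[1, 2], [3], [5], [6]].
After inserting 4: P = [[1, 2, 4], [3], [5], [6]].

The final insertion tableau P = [[1, 2, 4], [3], [5], [6]] has shape [3, 1, 1, 1].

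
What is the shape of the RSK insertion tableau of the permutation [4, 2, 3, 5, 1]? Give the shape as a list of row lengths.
RSK row insertion gives P = [[1, 3, 5], [2], [4]], which has shape [3, 1, 1].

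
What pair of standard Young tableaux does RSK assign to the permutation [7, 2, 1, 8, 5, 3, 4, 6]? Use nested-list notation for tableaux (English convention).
P = [[1, 3, 4, 6], [2, 5], [7, 8]], Q = [[1, 4, 7, 8], [2, 5], [3, 6]]

Insert each entry of the permutation into P by Schensted row insertion, recording in Q the position of each new cell.

After inserting 7: P = [[7]].
After inserting 2: P = [[2], [7]].
After inserting 1: P = [[1], [2], [7]].
After inserting 8: P = [[1, 8], [2], [7]].
After inserting 5: P = [[1, 5], [2, 8], [7]].
After inserting 3: P = [[1, 3], [2, 5], [7, 8]].
After inserting 4: P = [[1, 3, 4], [2, 5], [7, 8]].
After inserting 6: P = [[1, 3, 4, 6], [2, 5], [7, 8]].

So P = [[1, 3, 4, 6], [2, 5], [7, 8]], Q = [[1, 4, 7, 8], [2, 5], [3, 6]].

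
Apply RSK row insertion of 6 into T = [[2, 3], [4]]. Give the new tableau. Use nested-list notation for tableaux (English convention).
6 is larger than every entry of row 1, so it is appended to row 1. The new tableau is [[2, 3, 6], [4]].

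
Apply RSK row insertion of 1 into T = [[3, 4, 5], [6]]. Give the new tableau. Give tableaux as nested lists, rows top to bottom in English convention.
[[1, 4, 5], [3], [6]]

In row 1, 1 replaces 3 (the leftmost entry greater than 1); 3 is bumped to row 2. In row 2, 3 replaces 6 (the leftmost entry greater than 3); 6 is bumped to row 3. 6 starts a new row 3. The new tableau is [[1, 4, 5], [3], [6]].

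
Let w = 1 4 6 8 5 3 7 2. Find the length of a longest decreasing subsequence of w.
4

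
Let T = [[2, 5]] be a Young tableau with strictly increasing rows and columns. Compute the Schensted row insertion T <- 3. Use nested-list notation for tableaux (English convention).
In row 1, 3 replaces 5 (the leftmost entry greater than 3); 5 is bumped to row 2. 5 starts a new row 2. The new tableau is [[2, 3], [5]].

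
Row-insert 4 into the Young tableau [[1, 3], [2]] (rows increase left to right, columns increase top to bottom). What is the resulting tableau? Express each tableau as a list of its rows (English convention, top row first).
[[1, 3, 4], [2]]

4 is larger than every entry of row 1, so it is appended to row 1. The new tableau is [[1, 3, 4], [2]].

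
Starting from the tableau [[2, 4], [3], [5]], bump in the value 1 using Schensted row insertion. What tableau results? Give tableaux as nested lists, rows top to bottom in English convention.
[[1, 4], [2], [3], [5]]

In row 1, 1 replaces 2 (the leftmost entry greater than 1); 2 is bumped to row 2. In row 2, 2 replaces 3 (the leftmost entry greater than 2); 3 is bumped to row 3. In row 3, 3 replaces 5 (the leftmost entry greater than 3); 5 is bumped to row 4. 5 starts a new row 4. The new tableau is [[1, 4], [2], [3], [5]].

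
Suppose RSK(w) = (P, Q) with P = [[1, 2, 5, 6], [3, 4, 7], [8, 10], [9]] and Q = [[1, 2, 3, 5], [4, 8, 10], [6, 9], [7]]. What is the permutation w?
3 4 9 8 10 5 1 7 2 6

Reverse the RSK construction: for i from n down to 1, find the cell of Q containing i, remove the entry at that cell from P, and reverse-bump it up through P; the value ejected from row 1 is w(i).

Step i=10: Q has 10 at row 2, column 3; remove 7 from row 2 of P and reverse-bump: 7 enters row 1 and ejects 6. So w(10) = 6. P is now [[1, 2, 5, 7], [3, 4], [8, 10], [9]].
Step i=9: Q has 9 at row 3, column 2; remove 10 from row 3 of P and reverse-bump: 10 enters row 2 and ejects 4; 4 enters row 1 and ejects 2. So w(9) = 2. P is now [[1, 4, 5, 7], [3, 10], [8], [9]].
Step i=8: Q has 8 at row 2, column 2; remove 10 from row 2 of P and reverse-bump: 10 enters row 1 and ejects 7. So w(8) = 7. P is now [[1, 4, 5, 10], [3], [8], [9]].
Step i=7: Q has 7 at row 4, column 1; remove 9 from row 4 of P and reverse-bump: 9 enters row 3 and ejects 8; 8 enters row 2 and ejects 3; 3 enters row 1 and ejects 1. So w(7) = 1. P is now [[3, 4, 5, 10], [8], [9]].
Step i=6: Q has 6 at row 3, column 1; remove 9 from row 3 of P and reverse-bump: 9 enters row 2 and ejects 8; 8 enters row 1 and ejects 5. So w(6) = 5. P is now [[3, 4, 8, 10], [9]].
Step i=5: Q has 5 at row 1, column 4; remove that cell from P, ejecting 10. So w(5) = 10. P is now [[3, 4, 8], [9]].
Step i=4: Q has 4 at row 2, column 1; remove 9 from row 2 of P and reverse-bump: 9 enters row 1 and ejects 8. So w(4) = 8. P is now [[3, 4, 9]].
Step i=3: Q has 3 at row 1, column 3; remove that cell from P, ejecting 9. So w(3) = 9. P is now [[3, 4]].
Step i=2: Q has 2 at row 1, column 2; remove that cell from P, ejecting 4. So w(2) = 4. P is now [[3]].
Step i=1: Q has 1 at row 1, column 1; remove that cell from P, ejecting 3. So w(1) = 3. P is now [].

So w = 3 4 9 8 10 5 1 7 2 6.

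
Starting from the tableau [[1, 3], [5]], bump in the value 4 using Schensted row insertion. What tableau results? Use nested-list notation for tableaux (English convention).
[[1, 3, 4], [5]]

4 is larger than every entry of row 1, so it is appended to row 1. The new tableau is [[1, 3, 4], [5]].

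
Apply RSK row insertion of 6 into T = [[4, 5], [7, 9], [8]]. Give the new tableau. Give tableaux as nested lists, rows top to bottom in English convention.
6 is larger than every entry of row 1, so it is appended to row 1. The new tableau is [[4, 5, 6], [7, 9], [8]].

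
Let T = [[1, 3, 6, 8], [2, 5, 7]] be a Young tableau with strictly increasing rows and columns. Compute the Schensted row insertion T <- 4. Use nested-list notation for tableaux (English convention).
In row 1, 4 replaces 6 (the leftmost entry greater than 4); 6 is bumped to row 2. In row 2, 6 replaces 7 (the leftmost entry greater than 6); 7 is bumped to row 3. 7 starts a new row 3. The new tableau is [[1, 3, 4, 8], [2, 5, 6], [7]].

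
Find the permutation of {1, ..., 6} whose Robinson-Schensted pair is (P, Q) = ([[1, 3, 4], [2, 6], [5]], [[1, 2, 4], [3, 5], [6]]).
2 5 3 6 4 1

Reverse the RSK construction: for i from n down to 1, find the cell of Q containing i, remove the entry at that cell from P, and reverse-bump it up through P; the value ejected from row 1 is w(i).

Step i=6: Q has 6 at row 3, column 1; remove 5 from row 3 of P and reverse-bump: 5 enters row 2 and ejects 2; 2 enters row 1 and ejects 1. So w(6) = 1. P is now [[2, 3, 4], [5, 6]].
Step i=5: Q has 5 at row 2, column 2; remove 6 from row 2 of P and reverse-bump: 6 enters row 1 and ejects 4. So w(5) = 4. P is now [[2, 3, 6], [5]].
Step i=4: Q has 4 at row 1, column 3; remove that cell from P, ejecting 6. So w(4) = 6. P is now [[2, 3], [5]].
Step i=3: Q has 3 at row 2, column 1; remove 5 from row 2 of P and reverse-bump: 5 enters row 1 and ejects 3. So w(3) = 3. P is now [[2, 5]].
Step i=2: Q has 2 at row 1, column 2; remove that cell from P, ejecting 5. So w(2) = 5. P is now [[2]].
Step i=1: Q has 1 at row 1, column 1; remove that cell from P, ejecting 2. So w(1) = 2. P is now [].

So w = 2 5 3 6 4 1.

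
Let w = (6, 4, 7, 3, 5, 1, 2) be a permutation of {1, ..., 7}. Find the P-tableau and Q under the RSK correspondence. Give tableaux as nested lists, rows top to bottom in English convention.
Insert each entry of the permutation into P by Schensted row insertion, recording in Q the position of each new cell.

Insert 6: appended to row 1. P = [[6]].
Insert 4: 4 bumps 6 from row 1; 6 starts row 2. P = [[4], [6]].
Insert 7: appended to row 1. P = [[4, 7], [6]].
Insert 3: 3 bumps 4 from row 1; 4 bumps 6 from row 2; 6 starts row 3. P = [[3, 7], [4], [6]].
Insert 5: 5 bumps 7 from row 1; 7 appends to row 2. P = [[3, 5], [4, 7], [6]].
Insert 1: 1 bumps 3 from row 1; 3 bumps 4 from row 2; 4 bumps 6 from row 3; 6 starts row 4. P = [[1, 5], [3, 7], [4], [6]].
Insert 2: 2 bumps 5 from row 1; 5 bumps 7 from row 2; 7 appends to row 3. P = [[1, 2], [3, 5], [4, 7], [6]].

So P = [[1, 2], [3, 5], [4, 7], [6]], Q = [[1, 3], [2, 5], [4, 7], [6]].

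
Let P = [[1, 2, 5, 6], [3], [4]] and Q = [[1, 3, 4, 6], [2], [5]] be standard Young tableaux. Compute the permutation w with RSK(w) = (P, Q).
Reverse the RSK construction: for i from n down to 1, find the cell of Q containing i, remove the entry at that cell from P, and reverse-bump it up through P; the value ejected from row 1 is w(i).

Step i=6: Q has 6 at row 1, column 4; remove that cell from P, ejecting 6. So w(6) = 6. P is now [[1, 2, 5], [3], [4]].
Step i=5: Q has 5 at row 3, column 1; remove 4 from row 3 of P and reverse-bump: 4 enters row 2 and ejects 3; 3 enters row 1 and ejects 2. So w(5) = 2. P is now [[1, 3, 5], [4]].
Step i=4: Q has 4 at row 1, column 3; remove that cell from P, ejecting 5. So w(4) = 5. P is now [[1, 3], [4]].
Step i=3: Q has 3 at row 1, column 2; remove that cell from P, ejecting 3. So w(3) = 3. P is now [[1], [4]].
Step i=2: Q has 2 at row 2, column 1; remove 4 from row 2 of P and reverse-bump: 4 enters row 1 and ejects 1. So w(2) = 1. P is now [[4]].
Step i=1: Q has 1 at row 1, column 1; remove that cell from P, ejecting 4. So w(1) = 4. P is now [].

So w = 4 1 3 5 2 6.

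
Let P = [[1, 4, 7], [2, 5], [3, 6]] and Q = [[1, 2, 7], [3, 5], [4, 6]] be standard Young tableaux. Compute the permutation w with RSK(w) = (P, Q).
Reverse the RSK construction: for i from n down to 1, find the cell of Q containing i, remove the entry at that cell from P, and reverse-bump it up through P; the value ejected from row 1 is w(i).

Step i=7: Q has 7 at row 1, column 3; remove that cell from P, ejecting 7. So w(7) = 7. P is now [[1, 4], [2, 5], [3, 6]].
Step i=6: Q has 6 at row 3, column 2; remove 6 from row 3 of P and reverse-bump: 6 enters row 2 and ejects 5; 5 enters row 1 and ejects 4. So w(6) = 4. P is now [[1, 5], [2, 6], [3]].
Step i=5: Q has 5 at row 2, column 2; remove 6 from row 2 of P and reverse-bump: 6 enters row 1 and ejects 5. So w(5) = 5. P is now [[1, 6], [2], [3]].
Step i=4: Q has 4 at row 3, column 1; remove 3 from row 3 of P and reverse-bump: 3 enters row 2 and ejects 2; 2 enters row 1 and ejects 1. So w(4) = 1. P is now [[2, 6], [3]].
Step i=3: Q has 3 at row 2, column 1; remove 3 from row 2 of P and reverse-bump: 3 enters row 1 and ejects 2. So w(3) = 2. P is now [[3, 6]].
Step i=2: Q has 2 at row 1, column 2; remove that cell from P, ejecting 6. So w(2) = 6. P is now [[3]].
Step i=1: Q has 1 at row 1, column 1; remove that cell from P, ejecting 3. So w(1) = 3. P is now [].

So w = 3 6 2 1 5 4 7.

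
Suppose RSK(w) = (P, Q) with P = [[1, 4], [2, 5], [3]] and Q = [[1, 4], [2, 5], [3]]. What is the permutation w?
3 2 1 5 4

Reverse the RSK construction: for i from n down to 1, find the cell of Q containing i, remove the entry at that cell from P, and reverse-bump it up through P; the value ejected from row 1 is w(i).

Step i=5: Q has 5 at row 2, column 2; remove 5 from row 2 of P and reverse-bump: 5 enters row 1 and ejects 4. So w(5) = 4. P is now [[1, 5], [2], [3]].
Step i=4: Q has 4 at row 1, column 2; remove that cell from P, ejecting 5. So w(4) = 5. P is now [[1], [2], [3]].
Step i=3: Q has 3 at row 3, column 1; remove 3 from row 3 of P and reverse-bump: 3 enters row 2 and ejects 2; 2 enters row 1 and ejects 1. So w(3) = 1. P is now [[2], [3]].
Step i=2: Q has 2 at row 2, column 1; remove 3 from row 2 of P and reverse-bump: 3 enters row 1 and ejects 2. So w(2) = 2. P is now [[3]].
Step i=1: Q has 1 at row 1, column 1; remove that cell from P, ejecting 3. So w(1) = 3. P is now [].

So w = 3 2 1 5 4.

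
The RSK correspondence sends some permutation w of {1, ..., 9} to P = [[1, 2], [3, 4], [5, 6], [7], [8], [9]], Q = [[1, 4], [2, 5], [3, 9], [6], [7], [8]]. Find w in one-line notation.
Reverse the RSK construction: for i from n down to 1, find the cell of Q containing i, remove the entry at that cell from P, and reverse-bump it up through P; the value ejected from row 1 is w(i).

Step i=9: Q has 9 at row 3, column 2; remove 6 from row 3 of P and reverse-bump: 6 enters row 2 and ejects 4; 4 enters row 1 and ejects 2. So w(9) = 2. P is now [[1, 4], [3, 6], [5], [7], [8], [9]].
Step i=8: Q has 8 at row 6, column 1; remove 9 from row 6 of P and reverse-bump: 9 enters row 5 and ejects 8; 8 enters row 4 and ejects 7; 7 enters row 3 and ejects 5; 5 enters row 2 and ejects 3; 3 enters row 1 and ejects 1. So w(8) = 1. P is now [[3, 4], [5, 6], [7], [8], [9]].
Step i=7: Q has 7 at row 5, column 1; remove 9 from row 5 of P and reverse-bump: 9 enters row 4 and ejects 8; 8 enters row 3 and ejects 7; 7 enters row 2 and ejects 6; 6 enters row 1 and ejects 4. So w(7) = 4. P is now [[3, 6], [5, 7], [8], [9]].
Step i=6: Q has 6 at row 4, column 1; remove 9 from row 4 of P and reverse-bump: 9 enters row 3 and ejects 8; 8 enters row 2 and ejects 7; 7 enters row 1 and ejects 6. So w(6) = 6. P is now [[3, 7], [5, 8], [9]].
Step i=5: Q has 5 at row 2, column 2; remove 8 from row 2 of P and reverse-bump: 8 enters row 1 and ejects 7. So w(5) = 7. P is now [[3, 8], [5], [9]].
Step i=4: Q has 4 at row 1, column 2; remove that cell from P, ejecting 8. So w(4) = 8. P is now [[3], [5], [9]].
Step i=3: Q has 3 at row 3, column 1; remove 9 from row 3 of P and reverse-bump: 9 enters row 2 and ejects 5; 5 enters row 1 and ejects 3. So w(3) = 3. P is now [[5], [9]].
Step i=2: Q has 2 at row 2, column 1; remove 9 from row 2 of P and reverse-bump: 9 enters row 1 and ejects 5. So w(2) = 5. P is now [[9]].
Step i=1: Q has 1 at row 1, column 1; remove that cell from P, ejecting 9. So w(1) = 9. P is now [].

So w = 9 5 3 8 7 6 4 1 2.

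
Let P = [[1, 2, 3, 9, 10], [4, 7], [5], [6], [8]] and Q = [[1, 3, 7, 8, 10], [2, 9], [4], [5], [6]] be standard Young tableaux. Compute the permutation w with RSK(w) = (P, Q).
Reverse RSK: for i = n, n-1, ..., 1, locate i in Q, remove the corresponding corner cell from P, and reverse-bump its entry up through P; the value ejected from row 1 is w(i).

So w = 8 1 6 5 4 2 7 9 3 10.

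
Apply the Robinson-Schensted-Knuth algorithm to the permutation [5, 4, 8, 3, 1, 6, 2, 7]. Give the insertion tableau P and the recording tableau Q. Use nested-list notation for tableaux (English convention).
Insert each entry of the permutation into P by Schensted row insertion, recording in Q the position of each new cell.

Insert 5: appended to row 1. P = [[5]], Q = [[1]].
Insert 4: 4 bumps 5 from row 1; 5 starts row 2. P = [[4], [5]], Q = [[1], [2]].
Insert 8: appended to row 1. P = [[4, 8], [5]], Q = [[1, 3], [2]].
Insert 3: 3 bumps 4 from row 1; 4 bumps 5 from row 2; 5 starts row 3. P = [[3, 8], [4], [5]], Q = [[1, 3], [2], [4]].
Insert 1: 1 bumps 3 from row 1; 3 bumps 4 from row 2; 4 bumps 5 from row 3; 5 starts row 4. P = [[1, 8], [3], [4], [5]], Q = [[1, 3], [2], [4], [5]].
Insert 6: 6 bumps 8 from row 1; 8 appends to row 2. P = [[1, 6], [3, 8], [4], [5]], Q = [[1, 3], [2, 6], [4], [5]].
Insert 2: 2 bumps 6 from row 1; 6 bumps 8 from row 2; 8 appends to row 3. P = [[1, 2], [3, 6], [4, 8], [5]], Q = [[1, 3], [2, 6], [4, 7], [5]].
Insert 7: appended to row 1. P = [[1, 2, 7], [3, 6], [4, 8], [5]], Q = [[1, 3, 8], [2, 6], [4, 7], [5]].

So P = [[1, 2, 7], [3, 6], [4, 8], [5]], Q = [[1, 3, 8], [2, 6], [4, 7], [5]].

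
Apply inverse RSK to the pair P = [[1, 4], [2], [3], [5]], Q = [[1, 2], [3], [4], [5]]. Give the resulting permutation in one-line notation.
Reverse the RSK construction: for i from n down to 1, find the cell of Q containing i, remove the entry at that cell from P, and reverse-bump it up through P; the value ejected from row 1 is w(i).

Step i=5: Q has 5 at row 4, column 1; remove 5 from row 4 of P and reverse-bump: 5 enters row 3 and ejects 3; 3 enters row 2 and ejects 2; 2 enters row 1 and ejects 1. So w(5) = 1. P is now [[2, 4], [3], [5]].
Step i=4: Q has 4 at row 3, column 1; remove 5 from row 3 of P and reverse-bump: 5 enters row 2 and ejects 3; 3 enters row 1 and ejects 2. So w(4) = 2. P is now [[3, 4], [5]].
Step i=3: Q has 3 at row 2, column 1; remove 5 from row 2 of P and reverse-bump: 5 enters row 1 and ejects 4. So w(3) = 4. P is now [[3, 5]].
Step i=2: Q has 2 at row 1, column 2; remove that cell from P, ejecting 5. So w(2) = 5. P is now [[3]].
Step i=1: Q has 1 at row 1, column 1; remove that cell from P, ejecting 3. So w(1) = 3. P is now [].

So w = 3 5 4 2 1.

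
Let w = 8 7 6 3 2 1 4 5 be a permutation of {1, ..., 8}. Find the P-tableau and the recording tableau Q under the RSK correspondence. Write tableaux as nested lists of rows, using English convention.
Insert each entry of the permutation into P by Schensted row insertion, recording in Q the position of each new cell.

Insert 8: appended to row 1. P = [[8]], Q = [[1]].
Insert 7: 7 bumps 8 from row 1; 8 starts row 2. P = [[7], [8]], Q = [[1], [2]].
Insert 6: 6 bumps 7 from row 1; 7 bumps 8 from row 2; 8 starts row 3. P = [[6], [7], [8]], Q = [[1], [2], [3]].
Insert 3: 3 bumps 6 from row 1; 6 bumps 7 from row 2; 7 bumps 8 from row 3; 8 starts row 4. P = [[3], [6], [7], [8]], Q = [[1], [2], [3], [4]].
Insert 2: 2 bumps 3 from row 1; 3 bumps 6 from row 2; 6 bumps 7 from row 3; 7 bumps 8 from row 4; 8 starts row 5. P = [[2], [3], [6], [7], [8]], Q = [[1], [2], [3], [4], [5]].
Insert 1: 1 bumps 2 from row 1; 2 bumps 3 from row 2; 3 bumps 6 from row 3; 6 bumps 7 from row 4; 7 bumps 8 from row 5; 8 starts row 6. P = [[1], [2], [3], [6], [7], [8]], Q = [[1], [2], [3], [4], [5], [6]].
Insert 4: appended to row 1. P = [[1, 4], [2], [3], [6], [7], [8]], Q = [[1, 7], [2], [3], [4], [5], [6]].
Insert 5: appended to row 1. P = [[1, 4, 5], [2], [3], [6], [7], [8]], Q = [[1, 7, 8], [2], [3], [4], [5], [6]].

So P = [[1, 4, 5], [2], [3], [6], [7], [8]], Q = [[1, 7, 8], [2], [3], [4], [5], [6]].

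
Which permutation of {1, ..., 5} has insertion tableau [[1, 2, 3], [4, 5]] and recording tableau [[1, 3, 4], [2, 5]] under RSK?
Reverse the RSK construction: for i from n down to 1, find the cell of Q containing i, remove the entry at that cell from P, and reverse-bump it up through P; the value ejected from row 1 is w(i).

Step i=5: Q has 5 at row 2, column 2; remove 5 from row 2 of P and reverse-bump: 5 enters row 1 and ejects 3. So w(5) = 3. P is now [[1, 2, 5], [4]].
Step i=4: Q has 4 at row 1, column 3; remove that cell from P, ejecting 5. So w(4) = 5. P is now [[1, 2], [4]].
Step i=3: Q has 3 at row 1, column 2; remove that cell from P, ejecting 2. So w(3) = 2. P is now [[1], [4]].
Step i=2: Q has 2 at row 2, column 1; remove 4 from row 2 of P and reverse-bump: 4 enters row 1 and ejects 1. So w(2) = 1. P is now [[4]].
Step i=1: Q has 1 at row 1, column 1; remove that cell from P, ejecting 4. So w(1) = 4. P is now [].

So w = 4 1 2 5 3.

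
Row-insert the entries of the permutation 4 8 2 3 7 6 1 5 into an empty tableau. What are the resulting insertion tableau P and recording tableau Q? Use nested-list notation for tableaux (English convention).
P = [[1, 3, 5], [2, 6], [4, 7], [8]], Q = [[1, 2, 5], [3, 4], [6, 8], [7]]

Insert each entry of the permutation into P by Schensted row insertion, recording in Q the position of each new cell.

Insert 4: appended to row 1. P = [[4]].
Insert 8: appended to row 1. P = [[4, 8]].
Insert 2: 2 bumps 4 from row 1; 4 starts row 2. P = [[2, 8], [4]].
Insert 3: 3 bumps 8 from row 1; 8 appends to row 2. P = [[2, 3], [4, 8]].
Insert 7: appended to row 1. P = [[2, 3, 7], [4, 8]].
Insert 6: 6 bumps 7 from row 1; 7 bumps 8 from row 2; 8 starts row 3. P = [[2, 3, 6], [4, 7], [8]].
Insert 1: 1 bumps 2 from row 1; 2 bumps 4 from row 2; 4 bumps 8 from row 3; 8 starts row 4. P = [[1, 3, 6], [2, 7], [4], [8]].
Insert 5: 5 bumps 6 from row 1; 6 bumps 7 from row 2; 7 appends to row 3. P = [[1, 3, 5], [2, 6], [4, 7], [8]].

So P = [[1, 3, 5], [2, 6], [4, 7], [8]], Q = [[1, 2, 5], [3, 4], [6, 8], [7]].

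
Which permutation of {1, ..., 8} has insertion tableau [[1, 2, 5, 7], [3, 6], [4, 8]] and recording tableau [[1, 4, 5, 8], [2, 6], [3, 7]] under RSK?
4 3 1 2 8 6 5 7

Reverse the RSK construction: for i from n down to 1, find the cell of Q containing i, remove the entry at that cell from P, and reverse-bump it up through P; the value ejected from row 1 is w(i).

Step i=8: Q has 8 at row 1, column 4; remove that cell from P, ejecting 7. So w(8) = 7. P is now [[1, 2, 5], [3, 6], [4, 8]].
Step i=7: Q has 7 at row 3, column 2; remove 8 from row 3 of P and reverse-bump: 8 enters row 2 and ejects 6; 6 enters row 1 and ejects 5. So w(7) = 5. P is now [[1, 2, 6], [3, 8], [4]].
Step i=6: Q has 6 at row 2, column 2; remove 8 from row 2 of P and reverse-bump: 8 enters row 1 and ejects 6. So w(6) = 6. P is now [[1, 2, 8], [3], [4]].
Step i=5: Q has 5 at row 1, column 3; remove that cell from P, ejecting 8. So w(5) = 8. P is now [[1, 2], [3], [4]].
Step i=4: Q has 4 at row 1, column 2; remove that cell from P, ejecting 2. So w(4) = 2. P is now [[1], [3], [4]].
Step i=3: Q has 3 at row 3, column 1; remove 4 from row 3 of P and reverse-bump: 4 enters row 2 and ejects 3; 3 enters row 1 and ejects 1. So w(3) = 1. P is now [[3], [4]].
Step i=2: Q has 2 at row 2, column 1; remove 4 from row 2 of P and reverse-bump: 4 enters row 1 and ejects 3. So w(2) = 3. P is now [[4]].
Step i=1: Q has 1 at row 1, column 1; remove that cell from P, ejecting 4. So w(1) = 4. P is now [].

So w = 4 3 1 2 8 6 5 7.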